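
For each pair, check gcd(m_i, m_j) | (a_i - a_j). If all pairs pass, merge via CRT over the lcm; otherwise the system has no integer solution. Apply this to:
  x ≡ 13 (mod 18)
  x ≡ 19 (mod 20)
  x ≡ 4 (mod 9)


Moduli 18, 20, 9 are not pairwise coprime, so CRT works modulo lcm(m_i) when all pairwise compatibility conditions hold.
Pairwise compatibility: gcd(m_i, m_j) must divide a_i - a_j for every pair.
Merge one congruence at a time:
  Start: x ≡ 13 (mod 18).
  Combine with x ≡ 19 (mod 20): gcd(18, 20) = 2; 19 - 13 = 6, which IS divisible by 2, so compatible.
    Write x = 13 + 18·t and substitute into x ≡ 19 (mod 20): 18·t ≡ 19 − 13 = 6 (mod 20).
    Divide the congruence (and modulus) by g = 2: 9·t ≡ 3 (mod 10).
    The inverse of 9 mod 10 is 9 (since 9·9 = 81 = 8·10 + 1), so t ≡ 9·3 = 27 ≡ 7 (mod 10).
    Then x = 13 + 18·7 = 139, valid modulo lcm(18, 20) = 180: x ≡ 139 (mod 180).
  Combine with x ≡ 4 (mod 9): gcd(180, 9) = 9; 4 - 139 = -135, which IS divisible by 9, so compatible.
    Write x = 139 + 180·t and substitute into x ≡ 4 (mod 9): 180·t ≡ 4 − 139 = -135 (mod 9).
    Divide the congruence (and modulus) by g = 9: 20·t ≡ -15 (mod 1).
    Modulo 1 every t works; take t = 0.
    Then x = 139 + 180·0 = 139, valid modulo lcm(180, 9) = 180: x ≡ 139 (mod 180).
Verify: 139 mod 18 = 13, 139 mod 20 = 19, 139 mod 9 = 4.

x ≡ 139 (mod 180).


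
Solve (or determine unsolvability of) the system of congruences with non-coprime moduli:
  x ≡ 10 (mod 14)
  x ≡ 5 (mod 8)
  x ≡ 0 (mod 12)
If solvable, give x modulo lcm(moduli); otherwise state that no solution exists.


Moduli 14, 8, 12 are not pairwise coprime, so CRT works modulo lcm(m_i) when all pairwise compatibility conditions hold.
Pairwise compatibility: gcd(m_i, m_j) must divide a_i - a_j for every pair.
Merge one congruence at a time:
  Start: x ≡ 10 (mod 14).
  Combine with x ≡ 5 (mod 8): gcd(14, 8) = 2, and 5 - 10 = -5 is NOT divisible by 2.
    ⇒ system is inconsistent (no integer solution).

No solution (the system is inconsistent).


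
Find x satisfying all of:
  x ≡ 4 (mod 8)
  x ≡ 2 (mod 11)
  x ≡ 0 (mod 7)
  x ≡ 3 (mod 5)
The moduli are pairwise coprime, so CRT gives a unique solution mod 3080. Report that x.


Product of moduli M = 8 · 11 · 7 · 5 = 3080.
Merge one congruence at a time:
  Start: x ≡ 4 (mod 8).
  Combine with x ≡ 2 (mod 11); new modulus lcm = 88.
    Write x = 4 + 8·t and substitute into x ≡ 2 (mod 11): 8·t ≡ 2 − 4 = -2 (mod 11).
    Reduce coefficients mod 11: 8·t ≡ 9 (mod 11).
    The inverse of 8 mod 11 is 7 (since 8·7 = 56 = 5·11 + 1), so t ≡ 7·9 = 63 ≡ 8 (mod 11).
    Then x = 4 + 8·8 = 68, valid modulo lcm(8, 11) = 88: x ≡ 68 (mod 88).
  Combine with x ≡ 0 (mod 7); new modulus lcm = 616.
    Write x = 68 + 88·t and substitute into x ≡ 0 (mod 7): 88·t ≡ 0 − 68 = -68 (mod 7).
    Reduce coefficients mod 7: 4·t ≡ 2 (mod 7).
    The inverse of 4 mod 7 is 2 (since 4·2 = 8 = 1·7 + 1), so t ≡ 2·2 = 4 ≡ 4 (mod 7).
    Then x = 68 + 88·4 = 420, valid modulo lcm(88, 7) = 616: x ≡ 420 (mod 616).
  Combine with x ≡ 3 (mod 5); new modulus lcm = 3080.
    Write x = 420 + 616·t and substitute into x ≡ 3 (mod 5): 616·t ≡ 3 − 420 = -417 (mod 5).
    Reduce coefficients mod 5: 1·t ≡ 3 (mod 5).
    So t ≡ 3 (mod 5).
    Then x = 420 + 616·3 = 2268, valid modulo lcm(616, 5) = 3080: x ≡ 2268 (mod 3080).
Verify against each original: 2268 mod 8 = 4, 2268 mod 11 = 2, 2268 mod 7 = 0, 2268 mod 5 = 3.

x ≡ 2268 (mod 3080).


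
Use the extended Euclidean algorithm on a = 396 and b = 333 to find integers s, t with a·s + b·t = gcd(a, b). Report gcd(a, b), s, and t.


Euclidean algorithm on (396, 333) — divide until remainder is 0:
  396 = 1 · 333 + 63
  333 = 5 · 63 + 18
  63 = 3 · 18 + 9
  18 = 2 · 9 + 0
gcd(396, 333) = 9.
Track Bezout coefficients alongside the remainders: start with r₀ = 396 = a·1 + b·0 (s = 1, t = 0) and r₁ = 333 = a·0 + b·1 (s = 0, t = 1); each new remainder r_{k+1} = r_{k-1} − q_k·r_k inherits s_{k+1} = s_{k-1} − q_k·s_k, t_{k+1} = t_{k-1} − q_k·t_k, so r_k = a·s_k + b·t_k at every step:
  q = 1: r = 63, s = 1 − 1·0 = 1, t = 0 − 1·1 = -1  (check: 396·1 + 333·(-1) = 63)
  q = 5: r = 18, s = 0 − 5·1 = -5, t = 1 − 5·(-1) = 6  (check: 396·(-5) + 333·6 = 18)
  q = 3: r = 9, s = 1 − 3·(-5) = 16, t = -1 − 3·6 = -19  (check: 396·16 + 333·(-19) = 9)
The row with r = 9 (the gcd) gives the Bezout coefficients s = 16, t = -19.
Result: 396 · (16) + 333 · (-19) = 9.

gcd(396, 333) = 9; s = 16, t = -19 (check: 396·16 + 333·(-19) = 9).


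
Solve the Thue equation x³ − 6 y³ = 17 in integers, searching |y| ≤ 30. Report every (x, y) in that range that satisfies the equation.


The equation is x³ - 6y³ = 17. For fixed y, x³ = 6·y³ + 17, so a solution requires the RHS to be a perfect cube.
Strategy: iterate y from -30 to 30, compute RHS = 6·y³ + 17, and check whether it is a (positive or negative) perfect cube.
Check small values of y:
  y = 0: RHS = 17 is not a perfect cube.
  y = 1: RHS = 23 is not a perfect cube.
  y = -1: RHS = 11 is not a perfect cube.
  y = 2: RHS = 65 is not a perfect cube.
  y = -2: RHS = -31 is not a perfect cube.
  y = 3: RHS = 179 is not a perfect cube.
  y = -3: RHS = -145 is not a perfect cube.
Continuing the search up to |y| = 30 finds no solutions either.
No (x, y) in the scanned range satisfies the equation.

No integer solutions with |y| ≤ 30.


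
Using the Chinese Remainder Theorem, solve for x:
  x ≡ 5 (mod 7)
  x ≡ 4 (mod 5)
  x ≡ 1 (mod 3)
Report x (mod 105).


Moduli 7, 5, 3 are pairwise coprime; by CRT there is a unique solution modulo M = 7 · 5 · 3 = 105.
Solve pairwise, accumulating the modulus:
  Start with x ≡ 5 (mod 7).
  Combine with x ≡ 4 (mod 5): since gcd(7, 5) = 1, we get a unique residue mod 35.
    Write x = 5 + 7·t and substitute into x ≡ 4 (mod 5): 7·t ≡ 4 − 5 = -1 (mod 5).
    Reduce coefficients mod 5: 2·t ≡ 4 (mod 5).
    The inverse of 2 mod 5 is 3 (since 2·3 = 6 = 1·5 + 1), so t ≡ 3·4 = 12 ≡ 2 (mod 5).
    Then x = 5 + 7·2 = 19, valid modulo lcm(7, 5) = 35: x ≡ 19 (mod 35).
  Combine with x ≡ 1 (mod 3): since gcd(35, 3) = 1, we get a unique residue mod 105.
    Write x = 19 + 35·t and substitute into x ≡ 1 (mod 3): 35·t ≡ 1 − 19 = -18 (mod 3).
    Reduce coefficients mod 3: 2·t ≡ 0 (mod 3).
    The inverse of 2 mod 3 is 2 (since 2·2 = 4 = 1·3 + 1), so t ≡ 2·0 = 0 ≡ 0 (mod 3).
    Then x = 19 + 35·0 = 19, valid modulo lcm(35, 3) = 105: x ≡ 19 (mod 105).
Verify: 19 mod 7 = 5 ✓, 19 mod 5 = 4 ✓, 19 mod 3 = 1 ✓.

x ≡ 19 (mod 105).


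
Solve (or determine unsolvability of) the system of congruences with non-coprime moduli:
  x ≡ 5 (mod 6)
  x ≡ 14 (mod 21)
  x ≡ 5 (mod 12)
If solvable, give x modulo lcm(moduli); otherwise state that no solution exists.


Moduli 6, 21, 12 are not pairwise coprime, so CRT works modulo lcm(m_i) when all pairwise compatibility conditions hold.
Pairwise compatibility: gcd(m_i, m_j) must divide a_i - a_j for every pair.
Merge one congruence at a time:
  Start: x ≡ 5 (mod 6).
  Combine with x ≡ 14 (mod 21): gcd(6, 21) = 3; 14 - 5 = 9, which IS divisible by 3, so compatible.
    Write x = 5 + 6·t and substitute into x ≡ 14 (mod 21): 6·t ≡ 14 − 5 = 9 (mod 21).
    Divide the congruence (and modulus) by g = 3: 2·t ≡ 3 (mod 7).
    The inverse of 2 mod 7 is 4 (since 2·4 = 8 = 1·7 + 1), so t ≡ 4·3 = 12 ≡ 5 (mod 7).
    Then x = 5 + 6·5 = 35, valid modulo lcm(6, 21) = 42: x ≡ 35 (mod 42).
  Combine with x ≡ 5 (mod 12): gcd(42, 12) = 6; 5 - 35 = -30, which IS divisible by 6, so compatible.
    Write x = 35 + 42·t and substitute into x ≡ 5 (mod 12): 42·t ≡ 5 − 35 = -30 (mod 12).
    Divide the congruence (and modulus) by g = 6: 7·t ≡ -5 (mod 2).
    Reduce coefficients mod 2: 1·t ≡ 1 (mod 2).
    So t ≡ 1 (mod 2).
    Then x = 35 + 42·1 = 77, valid modulo lcm(42, 12) = 84: x ≡ 77 (mod 84).
Verify: 77 mod 6 = 5, 77 mod 21 = 14, 77 mod 12 = 5.

x ≡ 77 (mod 84).


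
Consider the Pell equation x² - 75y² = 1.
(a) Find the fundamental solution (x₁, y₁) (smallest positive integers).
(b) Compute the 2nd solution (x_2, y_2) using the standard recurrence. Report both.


Step 1: Find the fundamental solution (x₁, y₁) of x² - 75y² = 1.
  Expand √75 as a continued fraction. a₀ = ⌊√75⌋ = 8; iterate m_{k+1} = d_k·a_k − m_k, d_{k+1} = (75 − m_{k+1}²)/d_k, a_{k+1} = ⌊(a₀ + m_{k+1})/d_{k+1}⌋ (starting m₀ = 0, d₀ = 1), with convergents p_k = a_k·p_{k-1} + p_{k-2}, q_k = a_k·q_{k-1} + q_{k-2} (p₋₁ = 1, q₋₁ = 0):
  k = 0: a₀ = 8; p₀/q₀ = 8/1; p₀² − 75·q₀² = 64 − 75 = -11.
  k = 1: m = 8, d = 11, a = ⌊(8 + 8)/11⌋ = 1; p/q = (1·8 + 1)/(1·1 + 0) = 9/1; p² − 75·q² = 81 − 75 = 6.
  k = 2: m = 3, d = 6, a = ⌊(8 + 3)/6⌋ = 1; p/q = (1·9 + 8)/(1·1 + 1) = 17/2; p² − 75·q² = 289 − 300 = -11.
  k = 3: m = 3, d = 11, a = ⌊(8 + 3)/11⌋ = 1; p/q = (1·17 + 9)/(1·2 + 1) = 26/3; p² − 75·q² = 676 − 675 = 1.
  The first convergent with p² − 75·q² = 1 gives the fundamental solution (x₁, y₁) = (26, 3).
Step 2: Apply the recurrence (x_{n+1}, y_{n+1}) = (x₁x_n + 75y₁y_n, x₁y_n + y₁x_n) repeatedly.
  From (x_1, y_1) = (26, 3): x_2 = 26·26 + 75·3·3 = 1351; y_2 = 26·3 + 3·26 = 156.
Step 3: Verify x_2² - 75·y_2² = 1825201 - 1825200 = 1 (should be 1). ✓

(x_1, y_1) = (26, 3); (x_2, y_2) = (1351, 156).


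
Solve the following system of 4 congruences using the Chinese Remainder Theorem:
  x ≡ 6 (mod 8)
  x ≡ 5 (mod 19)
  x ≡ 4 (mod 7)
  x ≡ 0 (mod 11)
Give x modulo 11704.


Product of moduli M = 8 · 19 · 7 · 11 = 11704.
Merge one congruence at a time:
  Start: x ≡ 6 (mod 8).
  Combine with x ≡ 5 (mod 19); new modulus lcm = 152.
    Write x = 6 + 8·t and substitute into x ≡ 5 (mod 19): 8·t ≡ 5 − 6 = -1 (mod 19).
    Reduce coefficients mod 19: 8·t ≡ 18 (mod 19).
    The inverse of 8 mod 19 is 12 (since 8·12 = 96 = 5·19 + 1), so t ≡ 12·18 = 216 ≡ 7 (mod 19).
    Then x = 6 + 8·7 = 62, valid modulo lcm(8, 19) = 152: x ≡ 62 (mod 152).
  Combine with x ≡ 4 (mod 7); new modulus lcm = 1064.
    Write x = 62 + 152·t and substitute into x ≡ 4 (mod 7): 152·t ≡ 4 − 62 = -58 (mod 7).
    Reduce coefficients mod 7: 5·t ≡ 5 (mod 7).
    The inverse of 5 mod 7 is 3 (since 5·3 = 15 = 2·7 + 1), so t ≡ 3·5 = 15 ≡ 1 (mod 7).
    Then x = 62 + 152·1 = 214, valid modulo lcm(152, 7) = 1064: x ≡ 214 (mod 1064).
  Combine with x ≡ 0 (mod 11); new modulus lcm = 11704.
    Write x = 214 + 1064·t and substitute into x ≡ 0 (mod 11): 1064·t ≡ 0 − 214 = -214 (mod 11).
    Reduce coefficients mod 11: 8·t ≡ 6 (mod 11).
    The inverse of 8 mod 11 is 7 (since 8·7 = 56 = 5·11 + 1), so t ≡ 7·6 = 42 ≡ 9 (mod 11).
    Then x = 214 + 1064·9 = 9790, valid modulo lcm(1064, 11) = 11704: x ≡ 9790 (mod 11704).
Verify against each original: 9790 mod 8 = 6, 9790 mod 19 = 5, 9790 mod 7 = 4, 9790 mod 11 = 0.

x ≡ 9790 (mod 11704).


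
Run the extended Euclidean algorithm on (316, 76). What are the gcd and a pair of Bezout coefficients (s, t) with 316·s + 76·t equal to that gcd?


Euclidean algorithm on (316, 76) — divide until remainder is 0:
  316 = 4 · 76 + 12
  76 = 6 · 12 + 4
  12 = 3 · 4 + 0
gcd(316, 76) = 4.
Track Bezout coefficients alongside the remainders: start with r₀ = 316 = a·1 + b·0 (s = 1, t = 0) and r₁ = 76 = a·0 + b·1 (s = 0, t = 1); each new remainder r_{k+1} = r_{k-1} − q_k·r_k inherits s_{k+1} = s_{k-1} − q_k·s_k, t_{k+1} = t_{k-1} − q_k·t_k, so r_k = a·s_k + b·t_k at every step:
  q = 4: r = 12, s = 1 − 4·0 = 1, t = 0 − 4·1 = -4  (check: 316·1 + 76·(-4) = 12)
  q = 6: r = 4, s = 0 − 6·1 = -6, t = 1 − 6·(-4) = 25  (check: 316·(-6) + 76·25 = 4)
The row with r = 4 (the gcd) gives the Bezout coefficients s = -6, t = 25.
Result: 316 · (-6) + 76 · (25) = 4.

gcd(316, 76) = 4; s = -6, t = 25 (check: 316·(-6) + 76·25 = 4).


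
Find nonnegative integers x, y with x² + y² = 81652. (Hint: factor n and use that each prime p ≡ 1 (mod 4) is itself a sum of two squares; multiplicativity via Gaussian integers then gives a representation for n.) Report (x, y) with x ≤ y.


Step 1: Factor n = 81652 = 2^2 · 137 · 149.
Step 2: Check the mod-4 condition on each prime factor: 2 = 2 (special); 137 ≡ 1 (mod 4), exponent 1; 149 ≡ 1 (mod 4), exponent 1.
All primes ≡ 3 (mod 4) appear to even exponent (or don't appear), so by the two-squares theorem n IS expressible as a sum of two squares.
Step 3: Build a representation. Group n = k² · m with k = 2 and m = 137 · 149 = 20413 (a product of primes ≡ 1 (mod 4)); a representation of m scales to one of n via (k·x)² + (k·y)² = k²(x² + y²). Each prime p ≡ 1 (mod 4) is itself a sum of two squares; find a² by testing p − a² for a perfect square:
  137: 137 − 1² = 136, 137 − 2² = 133, 137 − 3² = 128, 137 − 4² = 121 = 11² ⇒ 137 = 4² + 11².
  149: 149 − 1² = 148, 149 − 2² = 145, 149 − 3² = 140, 149 − 4² = 133, 149 − 5² = 124, 149 − 6² = 113, 149 − 7² = 100 = 10² ⇒ 149 = 7² + 10².
  Combine using the Brahmagupta–Fibonacci identity (a² + b²)(c² + d²) = (ac − bd)² + (ad + bc)² = (ac + bd)² + (ad − bc)²:
  137 · 149 = 20413: from (4² + 11²)(7² + 10²), take (4·7 − 11·10, 4·10 + 11·7) = (28 − 110, 40 + 77) = (-82, 117); dropping signs (only squares matter) gives (82, 117); check 82² + 117² = 6724 + 13689 = 20413 ✓.
  Scale by k = 2: (2·82, 2·117) = (164, 234).
Step 4: Order so x ≤ y and verify: 164² + 234² = 26896 + 54756 = 81652 = n. ✓

n = 81652 = 164² + 234² (one valid representation with x ≤ y).


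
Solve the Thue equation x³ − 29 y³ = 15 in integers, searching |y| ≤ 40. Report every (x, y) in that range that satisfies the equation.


The equation is x³ - 29y³ = 15. For fixed y, x³ = 29·y³ + 15, so a solution requires the RHS to be a perfect cube.
Strategy: iterate y from -40 to 40, compute RHS = 29·y³ + 15, and check whether it is a (positive or negative) perfect cube.
Check small values of y:
  y = 0: RHS = 15 is not a perfect cube.
  y = 1: RHS = 44 is not a perfect cube.
  y = -1: RHS = -14 is not a perfect cube.
  y = 2: RHS = 247 is not a perfect cube.
  y = -2: RHS = -217 is not a perfect cube.
  y = 3: RHS = 798 is not a perfect cube.
  y = -3: RHS = -768 is not a perfect cube.
Continuing the search up to |y| = 40 finds no solutions either.
No (x, y) in the scanned range satisfies the equation.

No integer solutions with |y| ≤ 40.


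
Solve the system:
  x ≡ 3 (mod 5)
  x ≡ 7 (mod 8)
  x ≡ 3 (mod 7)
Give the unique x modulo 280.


Moduli 5, 8, 7 are pairwise coprime; by CRT there is a unique solution modulo M = 5 · 8 · 7 = 280.
Solve pairwise, accumulating the modulus:
  Start with x ≡ 3 (mod 5).
  Combine with x ≡ 7 (mod 8): since gcd(5, 8) = 1, we get a unique residue mod 40.
    Write x = 3 + 5·t and substitute into x ≡ 7 (mod 8): 5·t ≡ 7 − 3 = 4 (mod 8).
    The inverse of 5 mod 8 is 5 (since 5·5 = 25 = 3·8 + 1), so t ≡ 5·4 = 20 ≡ 4 (mod 8).
    Then x = 3 + 5·4 = 23, valid modulo lcm(5, 8) = 40: x ≡ 23 (mod 40).
  Combine with x ≡ 3 (mod 7): since gcd(40, 7) = 1, we get a unique residue mod 280.
    Write x = 23 + 40·t and substitute into x ≡ 3 (mod 7): 40·t ≡ 3 − 23 = -20 (mod 7).
    Reduce coefficients mod 7: 5·t ≡ 1 (mod 7).
    The inverse of 5 mod 7 is 3 (since 5·3 = 15 = 2·7 + 1), so t ≡ 3·1 = 3 ≡ 3 (mod 7).
    Then x = 23 + 40·3 = 143, valid modulo lcm(40, 7) = 280: x ≡ 143 (mod 280).
Verify: 143 mod 5 = 3 ✓, 143 mod 8 = 7 ✓, 143 mod 7 = 3 ✓.

x ≡ 143 (mod 280).


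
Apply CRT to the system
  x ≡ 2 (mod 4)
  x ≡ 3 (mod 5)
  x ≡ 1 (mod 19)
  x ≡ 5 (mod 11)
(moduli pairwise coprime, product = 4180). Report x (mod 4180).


Product of moduli M = 4 · 5 · 19 · 11 = 4180.
Merge one congruence at a time:
  Start: x ≡ 2 (mod 4).
  Combine with x ≡ 3 (mod 5); new modulus lcm = 20.
    Write x = 2 + 4·t and substitute into x ≡ 3 (mod 5): 4·t ≡ 3 − 2 = 1 (mod 5).
    The inverse of 4 mod 5 is 4 (since 4·4 = 16 = 3·5 + 1), so t ≡ 4·1 = 4 ≡ 4 (mod 5).
    Then x = 2 + 4·4 = 18, valid modulo lcm(4, 5) = 20: x ≡ 18 (mod 20).
  Combine with x ≡ 1 (mod 19); new modulus lcm = 380.
    Write x = 18 + 20·t and substitute into x ≡ 1 (mod 19): 20·t ≡ 1 − 18 = -17 (mod 19).
    Reduce coefficients mod 19: 1·t ≡ 2 (mod 19).
    So t ≡ 2 (mod 19).
    Then x = 18 + 20·2 = 58, valid modulo lcm(20, 19) = 380: x ≡ 58 (mod 380).
  Combine with x ≡ 5 (mod 11); new modulus lcm = 4180.
    Write x = 58 + 380·t and substitute into x ≡ 5 (mod 11): 380·t ≡ 5 − 58 = -53 (mod 11).
    Reduce coefficients mod 11: 6·t ≡ 2 (mod 11).
    The inverse of 6 mod 11 is 2 (since 6·2 = 12 = 1·11 + 1), so t ≡ 2·2 = 4 ≡ 4 (mod 11).
    Then x = 58 + 380·4 = 1578, valid modulo lcm(380, 11) = 4180: x ≡ 1578 (mod 4180).
Verify against each original: 1578 mod 4 = 2, 1578 mod 5 = 3, 1578 mod 19 = 1, 1578 mod 11 = 5.

x ≡ 1578 (mod 4180).


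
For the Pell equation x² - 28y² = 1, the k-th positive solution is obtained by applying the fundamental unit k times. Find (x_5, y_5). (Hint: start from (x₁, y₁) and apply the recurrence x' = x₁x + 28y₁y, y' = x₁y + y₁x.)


Step 1: Find the fundamental solution (x₁, y₁) of x² - 28y² = 1.
  Expand √28 as a continued fraction. a₀ = ⌊√28⌋ = 5; iterate m_{k+1} = d_k·a_k − m_k, d_{k+1} = (28 − m_{k+1}²)/d_k, a_{k+1} = ⌊(a₀ + m_{k+1})/d_{k+1}⌋ (starting m₀ = 0, d₀ = 1), with convergents p_k = a_k·p_{k-1} + p_{k-2}, q_k = a_k·q_{k-1} + q_{k-2} (p₋₁ = 1, q₋₁ = 0):
  k = 0: a₀ = 5; p₀/q₀ = 5/1; p₀² − 28·q₀² = 25 − 28 = -3.
  k = 1: m = 5, d = 3, a = ⌊(5 + 5)/3⌋ = 3; p/q = (3·5 + 1)/(3·1 + 0) = 16/3; p² − 28·q² = 256 − 252 = 4.
  k = 2: m = 4, d = 4, a = ⌊(5 + 4)/4⌋ = 2; p/q = (2·16 + 5)/(2·3 + 1) = 37/7; p² − 28·q² = 1369 − 1372 = -3.
  k = 3: m = 4, d = 3, a = ⌊(5 + 4)/3⌋ = 3; p/q = (3·37 + 16)/(3·7 + 3) = 127/24; p² − 28·q² = 16129 − 16128 = 1.
  The first convergent with p² − 28·q² = 1 gives the fundamental solution (x₁, y₁) = (127, 24).
Step 2: Apply the recurrence (x_{n+1}, y_{n+1}) = (x₁x_n + 28y₁y_n, x₁y_n + y₁x_n) repeatedly.
  From (x_1, y_1) = (127, 24): x_2 = 127·127 + 28·24·24 = 32257; y_2 = 127·24 + 24·127 = 6096.
  From (x_2, y_2) = (32257, 6096): x_3 = 127·32257 + 28·24·6096 = 8193151; y_3 = 127·6096 + 24·32257 = 1548360.
  From (x_3, y_3) = (8193151, 1548360): x_4 = 127·8193151 + 28·24·1548360 = 2081028097; y_4 = 127·1548360 + 24·8193151 = 393277344.
  From (x_4, y_4) = (2081028097, 393277344): x_5 = 127·2081028097 + 28·24·393277344 = 528572943487; y_5 = 127·393277344 + 24·2081028097 = 99890897016.
Step 3: Verify x_5² - 28·y_5² = 279389356586511295719169 - 279389356586511295719168 = 1 (should be 1). ✓

(x_1, y_1) = (127, 24); (x_5, y_5) = (528572943487, 99890897016).


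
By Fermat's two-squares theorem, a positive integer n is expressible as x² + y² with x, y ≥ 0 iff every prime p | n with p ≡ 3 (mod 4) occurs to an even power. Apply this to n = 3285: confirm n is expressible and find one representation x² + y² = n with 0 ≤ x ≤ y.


Step 1: Factor n = 3285 = 3^2 · 5 · 73.
Step 2: Check the mod-4 condition on each prime factor: 3 ≡ 3 (mod 4), exponent 2 (must be even); 5 ≡ 1 (mod 4), exponent 1; 73 ≡ 1 (mod 4), exponent 1.
All primes ≡ 3 (mod 4) appear to even exponent (or don't appear), so by the two-squares theorem n IS expressible as a sum of two squares.
Step 3: Build a representation. Group n = k² · m with k = 3 and m = 5 · 73 = 365 (a product of primes ≡ 1 (mod 4)); a representation of m scales to one of n via (k·x)² + (k·y)² = k²(x² + y²). Each prime p ≡ 1 (mod 4) is itself a sum of two squares; find a² by testing p − a² for a perfect square:
  5: 5 − 1² = 4 = 2² ⇒ 5 = 1² + 2².
  73: 73 − 1² = 72, 73 − 2² = 69, 73 − 3² = 64 = 8² ⇒ 73 = 3² + 8².
  Combine using the Brahmagupta–Fibonacci identity (a² + b²)(c² + d²) = (ac − bd)² + (ad + bc)² = (ac + bd)² + (ad − bc)²:
  5 · 73 = 365: from (1² + 2²)(3² + 8²), take (1·3 − 2·8, 1·8 + 2·3) = (3 − 16, 8 + 6) = (-13, 14); dropping signs (only squares matter) gives (13, 14); check 13² + 14² = 169 + 196 = 365 ✓.
  Scale by k = 3: (3·13, 3·14) = (39, 42).
Step 4: Order so x ≤ y and verify: 39² + 42² = 1521 + 1764 = 3285 = n. ✓

n = 3285 = 39² + 42² (one valid representation with x ≤ y).


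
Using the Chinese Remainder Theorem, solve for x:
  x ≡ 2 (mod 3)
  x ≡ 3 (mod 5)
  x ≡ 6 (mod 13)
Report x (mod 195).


Moduli 3, 5, 13 are pairwise coprime; by CRT there is a unique solution modulo M = 3 · 5 · 13 = 195.
Solve pairwise, accumulating the modulus:
  Start with x ≡ 2 (mod 3).
  Combine with x ≡ 3 (mod 5): since gcd(3, 5) = 1, we get a unique residue mod 15.
    Write x = 2 + 3·t and substitute into x ≡ 3 (mod 5): 3·t ≡ 3 − 2 = 1 (mod 5).
    The inverse of 3 mod 5 is 2 (since 3·2 = 6 = 1·5 + 1), so t ≡ 2·1 = 2 ≡ 2 (mod 5).
    Then x = 2 + 3·2 = 8, valid modulo lcm(3, 5) = 15: x ≡ 8 (mod 15).
  Combine with x ≡ 6 (mod 13): since gcd(15, 13) = 1, we get a unique residue mod 195.
    Write x = 8 + 15·t and substitute into x ≡ 6 (mod 13): 15·t ≡ 6 − 8 = -2 (mod 13).
    Reduce coefficients mod 13: 2·t ≡ 11 (mod 13).
    The inverse of 2 mod 13 is 7 (since 2·7 = 14 = 1·13 + 1), so t ≡ 7·11 = 77 ≡ 12 (mod 13).
    Then x = 8 + 15·12 = 188, valid modulo lcm(15, 13) = 195: x ≡ 188 (mod 195).
Verify: 188 mod 3 = 2 ✓, 188 mod 5 = 3 ✓, 188 mod 13 = 6 ✓.

x ≡ 188 (mod 195).


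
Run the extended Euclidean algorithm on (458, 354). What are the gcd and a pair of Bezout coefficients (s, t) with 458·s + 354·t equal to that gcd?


Euclidean algorithm on (458, 354) — divide until remainder is 0:
  458 = 1 · 354 + 104
  354 = 3 · 104 + 42
  104 = 2 · 42 + 20
  42 = 2 · 20 + 2
  20 = 10 · 2 + 0
gcd(458, 354) = 2.
Track Bezout coefficients alongside the remainders: start with r₀ = 458 = a·1 + b·0 (s = 1, t = 0) and r₁ = 354 = a·0 + b·1 (s = 0, t = 1); each new remainder r_{k+1} = r_{k-1} − q_k·r_k inherits s_{k+1} = s_{k-1} − q_k·s_k, t_{k+1} = t_{k-1} − q_k·t_k, so r_k = a·s_k + b·t_k at every step:
  q = 1: r = 104, s = 1 − 1·0 = 1, t = 0 − 1·1 = -1  (check: 458·1 + 354·(-1) = 104)
  q = 3: r = 42, s = 0 − 3·1 = -3, t = 1 − 3·(-1) = 4  (check: 458·(-3) + 354·4 = 42)
  q = 2: r = 20, s = 1 − 2·(-3) = 7, t = -1 − 2·4 = -9  (check: 458·7 + 354·(-9) = 20)
  q = 2: r = 2, s = -3 − 2·7 = -17, t = 4 − 2·(-9) = 22  (check: 458·(-17) + 354·22 = 2)
The row with r = 2 (the gcd) gives the Bezout coefficients s = -17, t = 22.
Result: 458 · (-17) + 354 · (22) = 2.

gcd(458, 354) = 2; s = -17, t = 22 (check: 458·(-17) + 354·22 = 2).


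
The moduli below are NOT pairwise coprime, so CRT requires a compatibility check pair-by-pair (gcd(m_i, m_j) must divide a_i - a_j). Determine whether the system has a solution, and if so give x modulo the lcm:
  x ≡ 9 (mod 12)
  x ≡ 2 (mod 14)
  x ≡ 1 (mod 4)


Moduli 12, 14, 4 are not pairwise coprime, so CRT works modulo lcm(m_i) when all pairwise compatibility conditions hold.
Pairwise compatibility: gcd(m_i, m_j) must divide a_i - a_j for every pair.
Merge one congruence at a time:
  Start: x ≡ 9 (mod 12).
  Combine with x ≡ 2 (mod 14): gcd(12, 14) = 2, and 2 - 9 = -7 is NOT divisible by 2.
    ⇒ system is inconsistent (no integer solution).

No solution (the system is inconsistent).


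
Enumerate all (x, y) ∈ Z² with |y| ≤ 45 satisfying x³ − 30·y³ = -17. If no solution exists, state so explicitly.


The equation is x³ - 30y³ = -17. For fixed y, x³ = 30·y³ − 17, so a solution requires the RHS to be a perfect cube.
Strategy: iterate y from -45 to 45, compute RHS = 30·y³ − 17, and check whether it is a (positive or negative) perfect cube.
Check small values of y:
  y = 0: RHS = -17 is not a perfect cube.
  y = 1: RHS = 13 is not a perfect cube.
  y = -1: RHS = -47 is not a perfect cube.
  y = 2: RHS = 223 is not a perfect cube.
  y = -2: RHS = -257 is not a perfect cube.
  y = 3: RHS = 793 is not a perfect cube.
  y = -3: RHS = -827 is not a perfect cube.
Continuing the search up to |y| = 45 finds no solutions either.
No (x, y) in the scanned range satisfies the equation.

No integer solutions with |y| ≤ 45.


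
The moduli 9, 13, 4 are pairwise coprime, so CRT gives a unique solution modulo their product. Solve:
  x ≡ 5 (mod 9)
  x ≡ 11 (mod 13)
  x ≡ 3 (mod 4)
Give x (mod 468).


Moduli 9, 13, 4 are pairwise coprime; by CRT there is a unique solution modulo M = 9 · 13 · 4 = 468.
Solve pairwise, accumulating the modulus:
  Start with x ≡ 5 (mod 9).
  Combine with x ≡ 11 (mod 13): since gcd(9, 13) = 1, we get a unique residue mod 117.
    Write x = 5 + 9·t and substitute into x ≡ 11 (mod 13): 9·t ≡ 11 − 5 = 6 (mod 13).
    The inverse of 9 mod 13 is 3 (since 9·3 = 27 = 2·13 + 1), so t ≡ 3·6 = 18 ≡ 5 (mod 13).
    Then x = 5 + 9·5 = 50, valid modulo lcm(9, 13) = 117: x ≡ 50 (mod 117).
  Combine with x ≡ 3 (mod 4): since gcd(117, 4) = 1, we get a unique residue mod 468.
    Write x = 50 + 117·t and substitute into x ≡ 3 (mod 4): 117·t ≡ 3 − 50 = -47 (mod 4).
    Reduce coefficients mod 4: 1·t ≡ 1 (mod 4).
    So t ≡ 1 (mod 4).
    Then x = 50 + 117·1 = 167, valid modulo lcm(117, 4) = 468: x ≡ 167 (mod 468).
Verify: 167 mod 9 = 5 ✓, 167 mod 13 = 11 ✓, 167 mod 4 = 3 ✓.

x ≡ 167 (mod 468).


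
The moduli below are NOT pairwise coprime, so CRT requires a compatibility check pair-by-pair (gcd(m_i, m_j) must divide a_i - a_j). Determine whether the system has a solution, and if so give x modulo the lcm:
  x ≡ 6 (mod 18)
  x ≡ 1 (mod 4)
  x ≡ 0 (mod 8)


Moduli 18, 4, 8 are not pairwise coprime, so CRT works modulo lcm(m_i) when all pairwise compatibility conditions hold.
Pairwise compatibility: gcd(m_i, m_j) must divide a_i - a_j for every pair.
Merge one congruence at a time:
  Start: x ≡ 6 (mod 18).
  Combine with x ≡ 1 (mod 4): gcd(18, 4) = 2, and 1 - 6 = -5 is NOT divisible by 2.
    ⇒ system is inconsistent (no integer solution).

No solution (the system is inconsistent).


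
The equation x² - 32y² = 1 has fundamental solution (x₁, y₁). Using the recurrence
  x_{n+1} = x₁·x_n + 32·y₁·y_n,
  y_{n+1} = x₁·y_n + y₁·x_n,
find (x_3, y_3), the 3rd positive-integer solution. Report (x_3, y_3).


Step 1: Find the fundamental solution (x₁, y₁) of x² - 32y² = 1.
  Expand √32 as a continued fraction. a₀ = ⌊√32⌋ = 5; iterate m_{k+1} = d_k·a_k − m_k, d_{k+1} = (32 − m_{k+1}²)/d_k, a_{k+1} = ⌊(a₀ + m_{k+1})/d_{k+1}⌋ (starting m₀ = 0, d₀ = 1), with convergents p_k = a_k·p_{k-1} + p_{k-2}, q_k = a_k·q_{k-1} + q_{k-2} (p₋₁ = 1, q₋₁ = 0):
  k = 0: a₀ = 5; p₀/q₀ = 5/1; p₀² − 32·q₀² = 25 − 32 = -7.
  k = 1: m = 5, d = 7, a = ⌊(5 + 5)/7⌋ = 1; p/q = (1·5 + 1)/(1·1 + 0) = 6/1; p² − 32·q² = 36 − 32 = 4.
  k = 2: m = 2, d = 4, a = ⌊(5 + 2)/4⌋ = 1; p/q = (1·6 + 5)/(1·1 + 1) = 11/2; p² − 32·q² = 121 − 128 = -7.
  k = 3: m = 2, d = 7, a = ⌊(5 + 2)/7⌋ = 1; p/q = (1·11 + 6)/(1·2 + 1) = 17/3; p² − 32·q² = 289 − 288 = 1.
  The first convergent with p² − 32·q² = 1 gives the fundamental solution (x₁, y₁) = (17, 3).
Step 2: Apply the recurrence (x_{n+1}, y_{n+1}) = (x₁x_n + 32y₁y_n, x₁y_n + y₁x_n) repeatedly.
  From (x_1, y_1) = (17, 3): x_2 = 17·17 + 32·3·3 = 577; y_2 = 17·3 + 3·17 = 102.
  From (x_2, y_2) = (577, 102): x_3 = 17·577 + 32·3·102 = 19601; y_3 = 17·102 + 3·577 = 3465.
Step 3: Verify x_3² - 32·y_3² = 384199201 - 384199200 = 1 (should be 1). ✓

(x_1, y_1) = (17, 3); (x_3, y_3) = (19601, 3465).


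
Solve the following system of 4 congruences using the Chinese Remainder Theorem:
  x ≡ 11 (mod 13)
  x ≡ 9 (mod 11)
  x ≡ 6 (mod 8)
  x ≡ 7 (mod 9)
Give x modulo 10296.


Product of moduli M = 13 · 11 · 8 · 9 = 10296.
Merge one congruence at a time:
  Start: x ≡ 11 (mod 13).
  Combine with x ≡ 9 (mod 11); new modulus lcm = 143.
    Write x = 11 + 13·t and substitute into x ≡ 9 (mod 11): 13·t ≡ 9 − 11 = -2 (mod 11).
    Reduce coefficients mod 11: 2·t ≡ 9 (mod 11).
    The inverse of 2 mod 11 is 6 (since 2·6 = 12 = 1·11 + 1), so t ≡ 6·9 = 54 ≡ 10 (mod 11).
    Then x = 11 + 13·10 = 141, valid modulo lcm(13, 11) = 143: x ≡ 141 (mod 143).
  Combine with x ≡ 6 (mod 8); new modulus lcm = 1144.
    Write x = 141 + 143·t and substitute into x ≡ 6 (mod 8): 143·t ≡ 6 − 141 = -135 (mod 8).
    Reduce coefficients mod 8: 7·t ≡ 1 (mod 8).
    The inverse of 7 mod 8 is 7 (since 7·7 = 49 = 6·8 + 1), so t ≡ 7·1 = 7 ≡ 7 (mod 8).
    Then x = 141 + 143·7 = 1142, valid modulo lcm(143, 8) = 1144: x ≡ 1142 (mod 1144).
  Combine with x ≡ 7 (mod 9); new modulus lcm = 10296.
    Write x = 1142 + 1144·t and substitute into x ≡ 7 (mod 9): 1144·t ≡ 7 − 1142 = -1135 (mod 9).
    Reduce coefficients mod 9: 1·t ≡ 8 (mod 9).
    So t ≡ 8 (mod 9).
    Then x = 1142 + 1144·8 = 10294, valid modulo lcm(1144, 9) = 10296: x ≡ 10294 (mod 10296).
Verify against each original: 10294 mod 13 = 11, 10294 mod 11 = 9, 10294 mod 8 = 6, 10294 mod 9 = 7.

x ≡ 10294 (mod 10296).


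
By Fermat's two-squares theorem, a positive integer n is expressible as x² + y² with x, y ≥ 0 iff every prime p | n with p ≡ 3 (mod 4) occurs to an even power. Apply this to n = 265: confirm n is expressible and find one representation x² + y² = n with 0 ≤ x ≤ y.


Step 1: Factor n = 265 = 5 · 53.
Step 2: Check the mod-4 condition on each prime factor: 5 ≡ 1 (mod 4), exponent 1; 53 ≡ 1 (mod 4), exponent 1.
All primes ≡ 3 (mod 4) appear to even exponent (or don't appear), so by the two-squares theorem n IS expressible as a sum of two squares.
Step 3: Build a representation. Here n = 5 · 53 is a product of primes ≡ 1 (mod 4). Each prime p ≡ 1 (mod 4) is itself a sum of two squares; find a² by testing p − a² for a perfect square:
  5: 5 − 1² = 4 = 2² ⇒ 5 = 1² + 2².
  53: 53 − 1² = 52, 53 − 2² = 49 = 7² ⇒ 53 = 2² + 7².
  Combine using the Brahmagupta–Fibonacci identity (a² + b²)(c² + d²) = (ac − bd)² + (ad + bc)² = (ac + bd)² + (ad − bc)²:
  5 · 53 = 265: from (1² + 2²)(2² + 7²), take (1·2 − 2·7, 1·7 + 2·2) = (2 − 14, 7 + 4) = (-12, 11); dropping signs (only squares matter) gives (12, 11); check 12² + 11² = 144 + 121 = 265 ✓.
Step 4: Order so x ≤ y and verify: 11² + 12² = 121 + 144 = 265 = n. ✓

n = 265 = 11² + 12² (one valid representation with x ≤ y).


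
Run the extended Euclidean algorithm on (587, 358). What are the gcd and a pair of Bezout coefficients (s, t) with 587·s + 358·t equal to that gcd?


Euclidean algorithm on (587, 358) — divide until remainder is 0:
  587 = 1 · 358 + 229
  358 = 1 · 229 + 129
  229 = 1 · 129 + 100
  129 = 1 · 100 + 29
  100 = 3 · 29 + 13
  29 = 2 · 13 + 3
  13 = 4 · 3 + 1
  3 = 3 · 1 + 0
gcd(587, 358) = 1.
Track Bezout coefficients alongside the remainders: start with r₀ = 587 = a·1 + b·0 (s = 1, t = 0) and r₁ = 358 = a·0 + b·1 (s = 0, t = 1); each new remainder r_{k+1} = r_{k-1} − q_k·r_k inherits s_{k+1} = s_{k-1} − q_k·s_k, t_{k+1} = t_{k-1} − q_k·t_k, so r_k = a·s_k + b·t_k at every step:
  q = 1: r = 229, s = 1 − 1·0 = 1, t = 0 − 1·1 = -1  (check: 587·1 + 358·(-1) = 229)
  q = 1: r = 129, s = 0 − 1·1 = -1, t = 1 − 1·(-1) = 2  (check: 587·(-1) + 358·2 = 129)
  q = 1: r = 100, s = 1 − 1·(-1) = 2, t = -1 − 1·2 = -3  (check: 587·2 + 358·(-3) = 100)
  q = 1: r = 29, s = -1 − 1·2 = -3, t = 2 − 1·(-3) = 5  (check: 587·(-3) + 358·5 = 29)
  q = 3: r = 13, s = 2 − 3·(-3) = 11, t = -3 − 3·5 = -18  (check: 587·11 + 358·(-18) = 13)
  q = 2: r = 3, s = -3 − 2·11 = -25, t = 5 − 2·(-18) = 41  (check: 587·(-25) + 358·41 = 3)
  q = 4: r = 1, s = 11 − 4·(-25) = 111, t = -18 − 4·41 = -182  (check: 587·111 + 358·(-182) = 1)
The row with r = 1 (the gcd) gives the Bezout coefficients s = 111, t = -182.
Result: 587 · (111) + 358 · (-182) = 1.

gcd(587, 358) = 1; s = 111, t = -182 (check: 587·111 + 358·(-182) = 1).


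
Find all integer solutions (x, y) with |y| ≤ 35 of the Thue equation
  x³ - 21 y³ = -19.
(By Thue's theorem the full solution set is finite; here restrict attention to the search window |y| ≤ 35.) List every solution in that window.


The equation is x³ - 21y³ = -19. For fixed y, x³ = 21·y³ − 19, so a solution requires the RHS to be a perfect cube.
Strategy: iterate y from -35 to 35, compute RHS = 21·y³ − 19, and check whether it is a (positive or negative) perfect cube.
Check small values of y:
  y = 0: RHS = -19 is not a perfect cube.
  y = 1: RHS = 2 is not a perfect cube.
  y = -1: RHS = -40 is not a perfect cube.
  y = 2: RHS = 149 is not a perfect cube.
  y = -2: RHS = -187 is not a perfect cube.
  y = 3: RHS = 548 is not a perfect cube.
  y = -3: RHS = -586 is not a perfect cube.
Continuing the search up to |y| = 35 finds no solutions either.
No (x, y) in the scanned range satisfies the equation.

No integer solutions with |y| ≤ 35.


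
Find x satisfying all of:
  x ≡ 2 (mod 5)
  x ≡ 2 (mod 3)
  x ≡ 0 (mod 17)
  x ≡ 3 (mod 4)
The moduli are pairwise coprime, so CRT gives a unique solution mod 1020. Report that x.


Product of moduli M = 5 · 3 · 17 · 4 = 1020.
Merge one congruence at a time:
  Start: x ≡ 2 (mod 5).
  Combine with x ≡ 2 (mod 3); new modulus lcm = 15.
    Write x = 2 + 5·t and substitute into x ≡ 2 (mod 3): 5·t ≡ 2 − 2 = 0 (mod 3).
    Reduce coefficients mod 3: 2·t ≡ 0 (mod 3).
    The inverse of 2 mod 3 is 2 (since 2·2 = 4 = 1·3 + 1), so t ≡ 2·0 = 0 ≡ 0 (mod 3).
    Then x = 2 + 5·0 = 2, valid modulo lcm(5, 3) = 15: x ≡ 2 (mod 15).
  Combine with x ≡ 0 (mod 17); new modulus lcm = 255.
    Write x = 2 + 15·t and substitute into x ≡ 0 (mod 17): 15·t ≡ 0 − 2 = -2 (mod 17).
    Reduce coefficients mod 17: 15·t ≡ 15 (mod 17).
    The inverse of 15 mod 17 is 8 (since 15·8 = 120 = 7·17 + 1), so t ≡ 8·15 = 120 ≡ 1 (mod 17).
    Then x = 2 + 15·1 = 17, valid modulo lcm(15, 17) = 255: x ≡ 17 (mod 255).
  Combine with x ≡ 3 (mod 4); new modulus lcm = 1020.
    Write x = 17 + 255·t and substitute into x ≡ 3 (mod 4): 255·t ≡ 3 − 17 = -14 (mod 4).
    Reduce coefficients mod 4: 3·t ≡ 2 (mod 4).
    The inverse of 3 mod 4 is 3 (since 3·3 = 9 = 2·4 + 1), so t ≡ 3·2 = 6 ≡ 2 (mod 4).
    Then x = 17 + 255·2 = 527, valid modulo lcm(255, 4) = 1020: x ≡ 527 (mod 1020).
Verify against each original: 527 mod 5 = 2, 527 mod 3 = 2, 527 mod 17 = 0, 527 mod 4 = 3.

x ≡ 527 (mod 1020).


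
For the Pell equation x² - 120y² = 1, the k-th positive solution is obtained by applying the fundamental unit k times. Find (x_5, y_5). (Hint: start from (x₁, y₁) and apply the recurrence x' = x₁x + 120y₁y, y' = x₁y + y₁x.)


Step 1: Find the fundamental solution (x₁, y₁) of x² - 120y² = 1.
  Expand √120 as a continued fraction. a₀ = ⌊√120⌋ = 10; iterate m_{k+1} = d_k·a_k − m_k, d_{k+1} = (120 − m_{k+1}²)/d_k, a_{k+1} = ⌊(a₀ + m_{k+1})/d_{k+1}⌋ (starting m₀ = 0, d₀ = 1), with convergents p_k = a_k·p_{k-1} + p_{k-2}, q_k = a_k·q_{k-1} + q_{k-2} (p₋₁ = 1, q₋₁ = 0):
  k = 0: a₀ = 10; p₀/q₀ = 10/1; p₀² − 120·q₀² = 100 − 120 = -20.
  k = 1: m = 10, d = 20, a = ⌊(10 + 10)/20⌋ = 1; p/q = (1·10 + 1)/(1·1 + 0) = 11/1; p² − 120·q² = 121 − 120 = 1.
  The first convergent with p² − 120·q² = 1 gives the fundamental solution (x₁, y₁) = (11, 1).
Step 2: Apply the recurrence (x_{n+1}, y_{n+1}) = (x₁x_n + 120y₁y_n, x₁y_n + y₁x_n) repeatedly.
  From (x_1, y_1) = (11, 1): x_2 = 11·11 + 120·1·1 = 241; y_2 = 11·1 + 1·11 = 22.
  From (x_2, y_2) = (241, 22): x_3 = 11·241 + 120·1·22 = 5291; y_3 = 11·22 + 1·241 = 483.
  From (x_3, y_3) = (5291, 483): x_4 = 11·5291 + 120·1·483 = 116161; y_4 = 11·483 + 1·5291 = 10604.
  From (x_4, y_4) = (116161, 10604): x_5 = 11·116161 + 120·1·10604 = 2550251; y_5 = 11·10604 + 1·116161 = 232805.
Step 3: Verify x_5² - 120·y_5² = 6503780163001 - 6503780163000 = 1 (should be 1). ✓

(x_1, y_1) = (11, 1); (x_5, y_5) = (2550251, 232805).


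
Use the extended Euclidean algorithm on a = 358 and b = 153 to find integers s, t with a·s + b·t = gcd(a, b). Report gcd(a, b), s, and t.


Euclidean algorithm on (358, 153) — divide until remainder is 0:
  358 = 2 · 153 + 52
  153 = 2 · 52 + 49
  52 = 1 · 49 + 3
  49 = 16 · 3 + 1
  3 = 3 · 1 + 0
gcd(358, 153) = 1.
Track Bezout coefficients alongside the remainders: start with r₀ = 358 = a·1 + b·0 (s = 1, t = 0) and r₁ = 153 = a·0 + b·1 (s = 0, t = 1); each new remainder r_{k+1} = r_{k-1} − q_k·r_k inherits s_{k+1} = s_{k-1} − q_k·s_k, t_{k+1} = t_{k-1} − q_k·t_k, so r_k = a·s_k + b·t_k at every step:
  q = 2: r = 52, s = 1 − 2·0 = 1, t = 0 − 2·1 = -2  (check: 358·1 + 153·(-2) = 52)
  q = 2: r = 49, s = 0 − 2·1 = -2, t = 1 − 2·(-2) = 5  (check: 358·(-2) + 153·5 = 49)
  q = 1: r = 3, s = 1 − 1·(-2) = 3, t = -2 − 1·5 = -7  (check: 358·3 + 153·(-7) = 3)
  q = 16: r = 1, s = -2 − 16·3 = -50, t = 5 − 16·(-7) = 117  (check: 358·(-50) + 153·117 = 1)
The row with r = 1 (the gcd) gives the Bezout coefficients s = -50, t = 117.
Result: 358 · (-50) + 153 · (117) = 1.

gcd(358, 153) = 1; s = -50, t = 117 (check: 358·(-50) + 153·117 = 1).


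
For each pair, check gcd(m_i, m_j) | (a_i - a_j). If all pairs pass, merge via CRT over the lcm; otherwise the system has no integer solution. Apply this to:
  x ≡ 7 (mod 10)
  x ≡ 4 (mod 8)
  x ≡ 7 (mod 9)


Moduli 10, 8, 9 are not pairwise coprime, so CRT works modulo lcm(m_i) when all pairwise compatibility conditions hold.
Pairwise compatibility: gcd(m_i, m_j) must divide a_i - a_j for every pair.
Merge one congruence at a time:
  Start: x ≡ 7 (mod 10).
  Combine with x ≡ 4 (mod 8): gcd(10, 8) = 2, and 4 - 7 = -3 is NOT divisible by 2.
    ⇒ system is inconsistent (no integer solution).

No solution (the system is inconsistent).


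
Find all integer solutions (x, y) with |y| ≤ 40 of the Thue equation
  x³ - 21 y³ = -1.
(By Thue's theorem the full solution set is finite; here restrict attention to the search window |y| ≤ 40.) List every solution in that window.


The equation is x³ - 21y³ = -1. For fixed y, x³ = 21·y³ − 1, so a solution requires the RHS to be a perfect cube.
Strategy: iterate y from -40 to 40, compute RHS = 21·y³ − 1, and check whether it is a (positive or negative) perfect cube.
Check small values of y:
  y = 0: RHS = -1 = (-1)³ ⇒ x = -1 works.
  y = 1: RHS = 20 is not a perfect cube.
  y = -1: RHS = -22 is not a perfect cube.
  y = 2: RHS = 167 is not a perfect cube.
  y = -2: RHS = -169 is not a perfect cube.
  y = 3: RHS = 566 is not a perfect cube.
  y = -3: RHS = -568 is not a perfect cube.
Continuing the search up to |y| = 40 finds no further solutions beyond those listed.
Collected solutions: (-1, 0).

Solutions (with |y| ≤ 40): (-1, 0).


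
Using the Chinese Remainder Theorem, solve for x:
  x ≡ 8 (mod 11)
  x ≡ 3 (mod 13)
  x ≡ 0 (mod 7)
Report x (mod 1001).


Moduli 11, 13, 7 are pairwise coprime; by CRT there is a unique solution modulo M = 11 · 13 · 7 = 1001.
Solve pairwise, accumulating the modulus:
  Start with x ≡ 8 (mod 11).
  Combine with x ≡ 3 (mod 13): since gcd(11, 13) = 1, we get a unique residue mod 143.
    Write x = 8 + 11·t and substitute into x ≡ 3 (mod 13): 11·t ≡ 3 − 8 = -5 (mod 13).
    Reduce coefficients mod 13: 11·t ≡ 8 (mod 13).
    The inverse of 11 mod 13 is 6 (since 11·6 = 66 = 5·13 + 1), so t ≡ 6·8 = 48 ≡ 9 (mod 13).
    Then x = 8 + 11·9 = 107, valid modulo lcm(11, 13) = 143: x ≡ 107 (mod 143).
  Combine with x ≡ 0 (mod 7): since gcd(143, 7) = 1, we get a unique residue mod 1001.
    Write x = 107 + 143·t and substitute into x ≡ 0 (mod 7): 143·t ≡ 0 − 107 = -107 (mod 7).
    Reduce coefficients mod 7: 3·t ≡ 5 (mod 7).
    The inverse of 3 mod 7 is 5 (since 3·5 = 15 = 2·7 + 1), so t ≡ 5·5 = 25 ≡ 4 (mod 7).
    Then x = 107 + 143·4 = 679, valid modulo lcm(143, 7) = 1001: x ≡ 679 (mod 1001).
Verify: 679 mod 11 = 8 ✓, 679 mod 13 = 3 ✓, 679 mod 7 = 0 ✓.

x ≡ 679 (mod 1001).
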